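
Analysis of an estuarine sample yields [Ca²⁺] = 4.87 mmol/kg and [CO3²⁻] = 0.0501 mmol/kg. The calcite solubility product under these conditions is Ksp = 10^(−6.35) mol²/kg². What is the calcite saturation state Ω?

Ksp = 10^(−6.35) = 4.467×10^-7
Ω = [Ca²⁺][CO3²⁻]/Ksp = (4.87×10^-3)(0.0501×10^-3) / 4.467×10^-7 = 0.546

Ω = 0.546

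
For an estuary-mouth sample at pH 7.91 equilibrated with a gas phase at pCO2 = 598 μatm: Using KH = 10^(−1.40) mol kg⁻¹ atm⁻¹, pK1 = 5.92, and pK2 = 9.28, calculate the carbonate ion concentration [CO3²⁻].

[CO3²⁻] = 0.0992 mmol/kg

[CO2*] = KH · pCO2 = 10^(−1.40) × 598×10^-6 = 2.381×10^-5 mol/kg
α₀ = 1/(1 + K1/[H⁺] + K1K2/[H⁺]²) = 1/(1 + 10^+1.99 + 10^+0.62) = 0.009719
DIC = [CO2*]/α₀ = 2.381×10^-5 / 0.009719 = 2.450 mmol/kg
[CO3²⁻] = α₂·DIC; α₂ = 0.04052, so [CO3²⁻] = 0.04052 × 2.450 = 0.0992 mmol/kg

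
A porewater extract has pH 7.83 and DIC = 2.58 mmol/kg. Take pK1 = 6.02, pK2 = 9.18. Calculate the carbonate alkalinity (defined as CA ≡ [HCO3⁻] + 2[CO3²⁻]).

CA = [HCO3⁻] + 2[CO3²⁻] = (α₁ + 2α₂)·DIC
At pH 7.83: [H⁺]/K1 = 10^-1.81 = 0.015488, K2/[H⁺] = 10^-1.35 = 0.044668
α₁ = 1/(1 + 0.015488 + 0.044668) = 1/1.0602 = 0.9433; α₂ = α₁·K2/[H⁺] = 0.04213
α₁ + 2α₂ = 1.0275
CA = 1.0275 × 2.58 = 2.65 mmol/kg

CA = 2.65 mmol/kg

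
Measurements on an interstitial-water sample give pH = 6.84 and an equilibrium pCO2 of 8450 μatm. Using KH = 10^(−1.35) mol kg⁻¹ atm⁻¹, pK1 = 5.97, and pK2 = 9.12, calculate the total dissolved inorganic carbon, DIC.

[CO2*] = KH · pCO2 = 10^(−1.35) × 8450×10^-6 = 3.774×10^-4 mol/kg
α₀ = 1/(1 + K1/[H⁺] + K1K2/[H⁺]²) = 1/(1 + 10^+0.87 + 10^-1.41) = 0.1183
DIC = [CO2*]/α₀ = 3.774×10^-4 / 0.1183 = 3.19 mmol/kg

DIC = 3.19 mmol/kg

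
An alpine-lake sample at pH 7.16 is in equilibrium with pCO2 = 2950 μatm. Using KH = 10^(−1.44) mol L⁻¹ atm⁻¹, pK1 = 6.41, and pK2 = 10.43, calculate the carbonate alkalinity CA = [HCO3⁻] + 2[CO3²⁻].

CA = 0.603 mmol/L

[CO2*] = KH · pCO2 = 10^(−1.44) × 2950×10^-6 = 1.071×10^-4 mol/L
α₀ = 1/(1 + K1/[H⁺] + K1K2/[H⁺]²) = 1/(1 + 10^+0.75 + 10^-2.52) = 0.1509
DIC = [CO2*]/α₀ = 1.071×10^-4 / 0.1509 = 0.7097 mmol/L
CA = (α₁ + 2α₂)·DIC = (0.8486 + 2×0.0004557) × 0.7097 = 0.603 mmol/L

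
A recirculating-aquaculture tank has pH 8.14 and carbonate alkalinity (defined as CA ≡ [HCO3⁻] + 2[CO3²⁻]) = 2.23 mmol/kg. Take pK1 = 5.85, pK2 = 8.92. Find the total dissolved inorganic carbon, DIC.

DIC = 1.96 mmol/kg

CA = [HCO3⁻] + 2[CO3²⁻] = (α₁ + 2α₂)·DIC
At pH 8.14: [H⁺]/K1 = 10^-2.29 = 0.0051286, K2/[H⁺] = 10^-0.78 = 0.16596
α₁ = 1/(1 + 0.0051286 + 0.16596) = 1/1.1711 = 0.8539; α₂ = α₁·K2/[H⁺] = 0.1417
α₁ + 2α₂ = 1.1373
DIC = CA / (α₁ + 2α₂) = 2.23 / 1.1373 = 1.96 mmol/kg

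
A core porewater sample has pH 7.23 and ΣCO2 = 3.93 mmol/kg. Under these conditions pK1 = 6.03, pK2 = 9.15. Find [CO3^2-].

[CO3²⁻] = 0.0439 mmol/kg

α₂ = 1 / (1 + [H⁺]/K2 + [H⁺]²/(K1K2)) = 1 / (1 + 10^+1.92 + 10^+0.72)
   = 1 / (1 + 83.176 + 5.2481) = 1/89.424 = 0.01118
[CO3²⁻] = α₂ × DIC = 0.01118 × 3.93 = 0.0439 mmol/kg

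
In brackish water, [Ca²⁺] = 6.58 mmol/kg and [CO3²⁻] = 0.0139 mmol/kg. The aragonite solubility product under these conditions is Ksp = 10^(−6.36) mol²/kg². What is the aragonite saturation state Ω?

Ω = 0.210

Ksp = 10^(−6.36) = 4.365×10^-7
Ω = [Ca²⁺][CO3²⁻]/Ksp = (6.58×10^-3)(0.0139×10^-3) / 4.365×10^-7 = 0.210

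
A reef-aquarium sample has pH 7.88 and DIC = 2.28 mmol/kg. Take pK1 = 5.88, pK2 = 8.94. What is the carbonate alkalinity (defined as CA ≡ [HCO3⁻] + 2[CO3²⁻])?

CA = [HCO3⁻] + 2[CO3²⁻] = (α₁ + 2α₂)·DIC
At pH 7.88: [H⁺]/K1 = 10^-2.00 = 0.010000, K2/[H⁺] = 10^-1.06 = 0.087096
α₁ = 1/(1 + 0.010000 + 0.087096) = 1/1.0971 = 0.9115; α₂ = α₁·K2/[H⁺] = 0.07939
α₁ + 2α₂ = 1.0703
CA = 1.0703 × 2.28 = 2.44 mmol/kg

CA = 2.44 mmol/kg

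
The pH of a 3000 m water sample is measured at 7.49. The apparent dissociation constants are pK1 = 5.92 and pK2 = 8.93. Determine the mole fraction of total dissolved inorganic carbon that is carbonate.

α₂ = 1 / (1 + [H⁺]/K2 + [H⁺]²/(K1K2)) = 1 / (1 + 10^+1.44 + 10^-0.13)
   = 1 / (1 + 27.542 + 0.74131) = 1/29.284 = 0.03415

α₂ = 0.0341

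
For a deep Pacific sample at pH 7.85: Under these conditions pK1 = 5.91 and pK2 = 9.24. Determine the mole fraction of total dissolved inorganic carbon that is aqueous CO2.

α₀ = 1 / (1 + K1/[H⁺] + K1K2/[H⁺]²) = 1 / (1 + 10^+1.94 + 10^+0.55)
   = 1 / (1 + 87.096 + 3.5481) = 1/91.644 = 0.01091

α₀ = 0.0109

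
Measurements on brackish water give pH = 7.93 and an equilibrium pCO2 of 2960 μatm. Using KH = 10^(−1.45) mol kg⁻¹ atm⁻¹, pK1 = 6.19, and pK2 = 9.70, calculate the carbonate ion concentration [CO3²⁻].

[CO2*] = KH · pCO2 = 10^(−1.45) × 2960×10^-6 = 1.050×10^-4 mol/kg
α₀ = 1/(1 + K1/[H⁺] + K1K2/[H⁺]²) = 1/(1 + 10^+1.74 + 10^-0.03) = 0.01758
DIC = [CO2*]/α₀ = 1.050×10^-4 / 0.01758 = 5.975 mmol/kg
[CO3²⁻] = α₂·DIC; α₂ = 0.01641, so [CO3²⁻] = 0.01641 × 5.975 = 0.0980 mmol/kg

[CO3²⁻] = 0.0980 mmol/kg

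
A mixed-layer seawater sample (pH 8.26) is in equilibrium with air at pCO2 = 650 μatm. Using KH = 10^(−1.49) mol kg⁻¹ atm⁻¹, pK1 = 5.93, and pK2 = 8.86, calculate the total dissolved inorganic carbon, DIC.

[CO2*] = KH · pCO2 = 10^(−1.49) × 650×10^-6 = 2.103×10^-5 mol/kg
α₀ = 1/(1 + K1/[H⁺] + K1K2/[H⁺]²) = 1/(1 + 10^+2.33 + 10^+1.73) = 0.003724
DIC = [CO2*]/α₀ = 2.103×10^-5 / 0.003724 = 5.65 mmol/kg

DIC = 5.65 mmol/kg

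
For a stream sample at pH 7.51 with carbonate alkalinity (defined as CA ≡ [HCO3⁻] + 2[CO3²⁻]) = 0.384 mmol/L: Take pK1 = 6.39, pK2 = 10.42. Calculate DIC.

CA = [HCO3⁻] + 2[CO3²⁻] = (α₁ + 2α₂)·DIC
At pH 7.51: [H⁺]/K1 = 10^-1.12 = 0.075858, K2/[H⁺] = 10^-2.91 = 0.0012303
α₁ = 1/(1 + 0.075858 + 0.0012303) = 1/1.0771 = 0.9284; α₂ = α₁·K2/[H⁺] = 0.001142
α₁ + 2α₂ = 0.9307
DIC = CA / (α₁ + 2α₂) = 0.384 / 0.9307 = 0.413 mmol/L

DIC = 0.413 mmol/L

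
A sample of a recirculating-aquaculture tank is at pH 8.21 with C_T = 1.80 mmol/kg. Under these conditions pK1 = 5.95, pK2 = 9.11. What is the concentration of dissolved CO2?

[CO2*] = 8.74 μmol/kg

α₀ = 1 / (1 + K1/[H⁺] + K1K2/[H⁺]²) = 1 / (1 + 10^+2.26 + 10^+1.36)
   = 1 / (1 + 181.97 + 22.909) = 1/205.88 = 0.004857
[CO2*] = α₀ × DIC = 0.004857 × 1.80 = 0.00874 mmol/kg = 8.74 μmol/kg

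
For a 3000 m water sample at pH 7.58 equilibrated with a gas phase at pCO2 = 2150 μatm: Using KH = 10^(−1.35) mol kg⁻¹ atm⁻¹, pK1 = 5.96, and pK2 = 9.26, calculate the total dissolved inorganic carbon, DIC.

DIC = 4.18 mmol/kg

[CO2*] = KH · pCO2 = 10^(−1.35) × 2150×10^-6 = 9.604×10^-5 mol/kg
α₀ = 1/(1 + K1/[H⁺] + K1K2/[H⁺]²) = 1/(1 + 10^+1.62 + 10^-0.06) = 0.02296
DIC = [CO2*]/α₀ = 9.604×10^-5 / 0.02296 = 4.18 mmol/kg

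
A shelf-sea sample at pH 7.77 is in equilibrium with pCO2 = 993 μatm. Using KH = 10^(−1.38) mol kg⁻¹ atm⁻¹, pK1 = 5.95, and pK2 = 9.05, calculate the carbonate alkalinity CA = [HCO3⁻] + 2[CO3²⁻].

[CO2*] = KH · pCO2 = 10^(−1.38) × 993×10^-6 = 4.140×10^-5 mol/kg
α₀ = 1/(1 + K1/[H⁺] + K1K2/[H⁺]²) = 1/(1 + 10^+1.82 + 10^+0.54) = 0.01418
DIC = [CO2*]/α₀ = 4.140×10^-5 / 0.01418 = 2.920 mmol/kg
CA = (α₁ + 2α₂)·DIC = (0.9367 + 2×0.04916) × 2.920 = 3.02 mmol/kg

CA = 3.02 mmol/kg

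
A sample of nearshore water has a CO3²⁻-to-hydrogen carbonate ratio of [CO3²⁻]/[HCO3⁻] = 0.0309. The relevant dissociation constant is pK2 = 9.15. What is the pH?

From K2 = [H⁺][CO3²⁻]/[HCO3⁻]:  pH = pK2 + log₁₀([CO3²⁻]/[HCO3⁻])
log₁₀(0.0309) = -1.510
pH = 9.15 + (-1.510) = 7.64

pH = 7.64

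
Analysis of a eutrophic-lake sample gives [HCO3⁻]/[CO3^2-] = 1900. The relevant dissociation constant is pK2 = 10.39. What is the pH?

From K2 = [H⁺][CO3^2-]/[HCO3⁻]:  pH = pK2 − log₁₀([HCO3⁻]/[CO3^2-])
log₁₀(1900) = +3.279
pH = 10.39 − (+3.279) = 7.11

pH = 7.11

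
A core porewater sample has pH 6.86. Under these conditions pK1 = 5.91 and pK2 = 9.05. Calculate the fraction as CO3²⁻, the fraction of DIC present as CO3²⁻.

α₂ = 1 / (1 + [H⁺]/K2 + [H⁺]²/(K1K2)) = 1 / (1 + 10^+2.19 + 10^+1.24)
   = 1 / (1 + 154.88 + 17.378) = 1/173.26 = 0.005772

α₂ = 0.00577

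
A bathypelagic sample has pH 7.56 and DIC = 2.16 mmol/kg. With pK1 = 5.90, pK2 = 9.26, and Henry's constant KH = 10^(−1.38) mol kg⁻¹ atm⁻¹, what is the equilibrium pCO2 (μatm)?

α₀ = 1 / (1 + K1/[H⁺] + K1K2/[H⁺]²) = 1 / (1 + 10^+1.66 + 10^-0.04)
   = 1 / (1 + 45.709 + 0.91201) = 1/47.621 = 0.02100
[CO2*] = α₀ × DIC = 0.02100 × 2.16 = 0.04536 mmol/kg
pCO2 = [CO2*]/KH = 4.536×10^-5 / 4.169×10^-2 = 1090 μatm

pCO2 = 1090 μatm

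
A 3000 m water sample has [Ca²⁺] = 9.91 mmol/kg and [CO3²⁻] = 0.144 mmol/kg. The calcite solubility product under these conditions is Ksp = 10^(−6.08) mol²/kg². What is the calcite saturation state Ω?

Ksp = 10^(−6.08) = 8.318×10^-7
Ω = [Ca²⁺][CO3²⁻]/Ksp = (9.91×10^-3)(0.144×10^-3) / 8.318×10^-7 = 1.72

Ω = 1.72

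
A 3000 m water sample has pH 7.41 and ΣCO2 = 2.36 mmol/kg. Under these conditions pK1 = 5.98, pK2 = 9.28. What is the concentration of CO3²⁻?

[CO3²⁻] = 0.0303 mmol/kg

α₂ = 1 / (1 + [H⁺]/K2 + [H⁺]²/(K1K2)) = 1 / (1 + 10^+1.87 + 10^+0.44)
   = 1 / (1 + 74.131 + 2.7542) = 1/77.885 = 0.01284
[CO3²⁻] = α₂ × DIC = 0.01284 × 2.36 = 0.0303 mmol/kg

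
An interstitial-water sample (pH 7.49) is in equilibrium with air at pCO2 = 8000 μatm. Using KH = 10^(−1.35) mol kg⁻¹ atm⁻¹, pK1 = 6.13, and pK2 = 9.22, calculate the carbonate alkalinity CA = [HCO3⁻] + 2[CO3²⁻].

[CO2*] = KH · pCO2 = 10^(−1.35) × 8000×10^-6 = 3.573×10^-4 mol/kg
α₀ = 1/(1 + K1/[H⁺] + K1K2/[H⁺]²) = 1/(1 + 10^+1.36 + 10^-0.37) = 0.04109
DIC = [CO2*]/α₀ = 3.573×10^-4 / 0.04109 = 8.696 mmol/kg
CA = (α₁ + 2α₂)·DIC = (0.9414 + 2×0.01753) × 8.696 = 8.49 mmol/kg

CA = 8.49 mmol/kg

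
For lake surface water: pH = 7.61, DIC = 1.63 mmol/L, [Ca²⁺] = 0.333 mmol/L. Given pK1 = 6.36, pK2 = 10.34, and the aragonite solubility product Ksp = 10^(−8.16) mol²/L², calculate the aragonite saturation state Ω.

α₂ = 1 / (1 + [H⁺]/K2 + [H⁺]²/(K1K2)) = 1 / (1 + 10^+2.73 + 10^+1.48)
   = 1 / (1 + 537.03 + 30.200) = 1/568.23 = 0.001760
[CO3²⁻] = α₂ × DIC = 0.001760 × 1.63 = 0.002869 mmol/L = 2.869 μmol/L
Ksp = 10^(−8.16) = 6.918×10^-9
Ω = [Ca²⁺][CO3²⁻]/Ksp = (0.333×10^-3)(2.869×10^-6) / 6.918×10^-9 = 0.138

Ω = 0.138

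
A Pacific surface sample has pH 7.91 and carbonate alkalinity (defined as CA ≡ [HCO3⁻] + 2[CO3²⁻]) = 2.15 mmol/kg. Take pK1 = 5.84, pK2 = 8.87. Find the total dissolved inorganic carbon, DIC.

CA = [HCO3⁻] + 2[CO3²⁻] = (α₁ + 2α₂)·DIC
At pH 7.91: [H⁺]/K1 = 10^-2.07 = 0.0085114, K2/[H⁺] = 10^-0.96 = 0.10965
α₁ = 1/(1 + 0.0085114 + 0.10965) = 1/1.1182 = 0.8943; α₂ = α₁·K2/[H⁺] = 0.09806
α₁ + 2α₂ = 1.0904
DIC = CA / (α₁ + 2α₂) = 2.15 / 1.0904 = 1.97 mmol/kg

DIC = 1.97 mmol/kg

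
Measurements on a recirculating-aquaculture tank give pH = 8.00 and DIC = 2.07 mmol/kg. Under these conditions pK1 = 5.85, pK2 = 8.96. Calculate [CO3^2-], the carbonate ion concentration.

α₂ = 1 / (1 + [H⁺]/K2 + [H⁺]²/(K1K2)) = 1 / (1 + 10^+0.96 + 10^-1.19)
   = 1 / (1 + 9.1201 + 0.064565) = 1/10.185 = 0.09819
[CO3²⁻] = α₂ × DIC = 0.09819 × 2.07 = 0.203 mmol/kg

[CO3²⁻] = 0.203 mmol/kg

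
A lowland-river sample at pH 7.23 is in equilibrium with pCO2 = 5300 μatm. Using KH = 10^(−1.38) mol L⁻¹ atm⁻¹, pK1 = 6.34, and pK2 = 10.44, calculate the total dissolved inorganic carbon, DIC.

[CO2*] = KH · pCO2 = 10^(−1.38) × 5300×10^-6 = 2.209×10^-4 mol/L
α₀ = 1/(1 + K1/[H⁺] + K1K2/[H⁺]²) = 1/(1 + 10^+0.89 + 10^-2.32) = 0.1141
DIC = [CO2*]/α₀ = 2.209×10^-4 / 0.1141 = 1.94 mmol/L

DIC = 1.94 mmol/L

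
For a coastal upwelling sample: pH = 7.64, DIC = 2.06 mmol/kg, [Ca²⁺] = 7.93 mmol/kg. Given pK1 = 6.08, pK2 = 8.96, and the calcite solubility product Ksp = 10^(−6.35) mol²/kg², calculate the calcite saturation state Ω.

Ω = 1.63

α₂ = 1 / (1 + [H⁺]/K2 + [H⁺]²/(K1K2)) = 1 / (1 + 10^+1.32 + 10^-0.24)
   = 1 / (1 + 20.893 + 0.57544) = 1/22.468 = 0.04451
[CO3²⁻] = α₂ × DIC = 0.04451 × 2.06 = 0.09168 mmol/kg
Ksp = 10^(−6.35) = 4.467×10^-7
Ω = [Ca²⁺][CO3²⁻]/Ksp = (7.93×10^-3)(9.168×10^-5) / 4.467×10^-7 = 1.63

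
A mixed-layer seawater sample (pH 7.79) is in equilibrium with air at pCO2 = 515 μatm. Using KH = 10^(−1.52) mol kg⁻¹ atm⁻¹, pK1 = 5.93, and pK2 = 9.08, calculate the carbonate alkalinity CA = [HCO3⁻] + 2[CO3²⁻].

[CO2*] = KH · pCO2 = 10^(−1.52) × 515×10^-6 = 1.555×10^-5 mol/kg
α₀ = 1/(1 + K1/[H⁺] + K1K2/[H⁺]²) = 1/(1 + 10^+1.86 + 10^+0.57) = 0.01296
DIC = [CO2*]/α₀ = 1.555×10^-5 / 0.01296 = 1.200 mmol/kg
CA = (α₁ + 2α₂)·DIC = (0.9389 + 2×0.04815) × 1.200 = 1.24 mmol/kg

CA = 1.24 mmol/kg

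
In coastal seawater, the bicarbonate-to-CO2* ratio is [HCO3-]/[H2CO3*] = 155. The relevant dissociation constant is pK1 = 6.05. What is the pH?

From K1 = [H⁺][HCO3-]/[H2CO3*]:  pH = pK1 + log₁₀([HCO3-]/[H2CO3*])
log₁₀(155) = +2.190
pH = 6.05 + (+2.190) = 8.24

pH = 8.24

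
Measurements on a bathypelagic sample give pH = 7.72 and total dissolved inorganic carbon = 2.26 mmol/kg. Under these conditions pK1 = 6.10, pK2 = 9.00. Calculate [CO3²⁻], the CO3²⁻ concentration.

α₂ = 1 / (1 + [H⁺]/K2 + [H⁺]²/(K1K2)) = 1 / (1 + 10^+1.28 + 10^-0.34)
   = 1 / (1 + 19.055 + 0.45709) = 1/20.512 = 0.04875
[CO3²⁻] = α₂ × DIC = 0.04875 × 2.26 = 0.110 mmol/kg

[CO3²⁻] = 0.110 mmol/kg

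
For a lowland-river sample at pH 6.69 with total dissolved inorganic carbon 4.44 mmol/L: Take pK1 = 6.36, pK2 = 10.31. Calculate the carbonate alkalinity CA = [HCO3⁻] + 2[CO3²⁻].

CA = [HCO3⁻] + 2[CO3²⁻] = (α₁ + 2α₂)·DIC
At pH 6.69: [H⁺]/K1 = 10^-0.33 = 0.46774, K2/[H⁺] = 10^-3.62 = 0.00023988
α₁ = 1/(1 + 0.46774 + 0.00023988) = 1/1.4680 = 0.6812; α₂ = α₁·K2/[H⁺] = 0.0001634
α₁ + 2α₂ = 0.6815
CA = 0.6815 × 4.44 = 3.03 mmol/L

CA = 3.03 mmol/L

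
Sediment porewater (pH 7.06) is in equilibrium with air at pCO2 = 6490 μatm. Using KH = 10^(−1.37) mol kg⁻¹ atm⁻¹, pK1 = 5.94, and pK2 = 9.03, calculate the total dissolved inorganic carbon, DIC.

[CO2*] = KH · pCO2 = 10^(−1.37) × 6490×10^-6 = 2.769×10^-4 mol/kg
α₀ = 1/(1 + K1/[H⁺] + K1K2/[H⁺]²) = 1/(1 + 10^+1.12 + 10^-0.85) = 0.06981
DIC = [CO2*]/α₀ = 2.769×10^-4 / 0.06981 = 3.97 mmol/kg

DIC = 3.97 mmol/kg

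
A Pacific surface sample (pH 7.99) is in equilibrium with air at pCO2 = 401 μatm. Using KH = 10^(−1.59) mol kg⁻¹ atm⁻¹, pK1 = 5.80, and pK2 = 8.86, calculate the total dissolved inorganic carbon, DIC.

[CO2*] = KH · pCO2 = 10^(−1.59) × 401×10^-6 = 1.031×10^-5 mol/kg
α₀ = 1/(1 + K1/[H⁺] + K1K2/[H⁺]²) = 1/(1 + 10^+2.19 + 10^+1.32) = 0.005657
DIC = [CO2*]/α₀ = 1.031×10^-5 / 0.005657 = 1.82 mmol/kg

DIC = 1.82 mmol/kg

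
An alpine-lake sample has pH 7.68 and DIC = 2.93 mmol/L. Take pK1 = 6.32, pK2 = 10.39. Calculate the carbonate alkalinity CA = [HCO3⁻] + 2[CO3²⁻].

CA = 2.81 mmol/L

CA = [HCO3⁻] + 2[CO3²⁻] = (α₁ + 2α₂)·DIC
At pH 7.68: [H⁺]/K1 = 10^-1.36 = 0.043652, K2/[H⁺] = 10^-2.71 = 0.0019498
α₁ = 1/(1 + 0.043652 + 0.0019498) = 1/1.0456 = 0.9564; α₂ = α₁·K2/[H⁺] = 0.001865
α₁ + 2α₂ = 0.9601
CA = 0.9601 × 2.93 = 2.81 mmol/L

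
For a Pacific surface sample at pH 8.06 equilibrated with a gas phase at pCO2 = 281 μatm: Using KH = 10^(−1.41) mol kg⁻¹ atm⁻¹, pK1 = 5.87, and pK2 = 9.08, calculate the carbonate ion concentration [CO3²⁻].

[CO3²⁻] = 0.162 mmol/kg

[CO2*] = KH · pCO2 = 10^(−1.41) × 281×10^-6 = 1.093×10^-5 mol/kg
α₀ = 1/(1 + K1/[H⁺] + K1K2/[H⁺]²) = 1/(1 + 10^+2.19 + 10^+1.17) = 0.005859
DIC = [CO2*]/α₀ = 1.093×10^-5 / 0.005859 = 1.866 mmol/kg
[CO3²⁻] = α₂·DIC; α₂ = 0.08666, so [CO3²⁻] = 0.08666 × 1.866 = 0.162 mmol/kg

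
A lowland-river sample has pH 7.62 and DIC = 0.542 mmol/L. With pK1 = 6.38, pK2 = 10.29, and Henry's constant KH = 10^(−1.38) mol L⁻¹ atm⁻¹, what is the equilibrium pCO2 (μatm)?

pCO2 = 706 μatm

α₀ = 1 / (1 + K1/[H⁺] + K1K2/[H⁺]²) = 1 / (1 + 10^+1.24 + 10^-1.43)
   = 1 / (1 + 17.378 + 0.037154) = 1/18.415 = 0.05430
[CO2*] = α₀ × DIC = 0.05430 × 0.542 = 0.02943 mmol/L
pCO2 = [CO2*]/KH = 2.943×10^-5 / 4.169×10^-2 = 706 μatm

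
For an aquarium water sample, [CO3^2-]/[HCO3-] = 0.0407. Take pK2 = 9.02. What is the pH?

From K2 = [H⁺][CO3^2-]/[HCO3-]:  pH = pK2 + log₁₀([CO3^2-]/[HCO3-])
log₁₀(0.0407) = -1.390
pH = 9.02 + (-1.390) = 7.63

pH = 7.63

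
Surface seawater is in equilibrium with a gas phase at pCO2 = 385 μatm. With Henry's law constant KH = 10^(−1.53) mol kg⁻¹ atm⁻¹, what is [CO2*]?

[CO2*] = 11.4 μmol/kg

KH = 10^(−1.53) = 2.951×10^-2 mol kg⁻¹ atm⁻¹
[CO2*] = KH · pCO2 = 2.951×10^-2 × 385×10^-6 atm = 1.14×10^-5 mol/kg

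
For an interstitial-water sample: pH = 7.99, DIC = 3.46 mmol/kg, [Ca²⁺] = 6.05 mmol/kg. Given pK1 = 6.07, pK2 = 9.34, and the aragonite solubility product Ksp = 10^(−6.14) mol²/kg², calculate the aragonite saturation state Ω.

Ω = 1.22

α₂ = 1 / (1 + [H⁺]/K2 + [H⁺]²/(K1K2)) = 1 / (1 + 10^+1.35 + 10^-0.57)
   = 1 / (1 + 22.387 + 0.26915) = 1/23.656 = 0.04227
[CO3²⁻] = α₂ × DIC = 0.04227 × 3.46 = 0.1463 mmol/kg
Ksp = 10^(−6.14) = 7.244×10^-7
Ω = [Ca²⁺][CO3²⁻]/Ksp = (6.05×10^-3)(1.463×10^-4) / 7.244×10^-7 = 1.22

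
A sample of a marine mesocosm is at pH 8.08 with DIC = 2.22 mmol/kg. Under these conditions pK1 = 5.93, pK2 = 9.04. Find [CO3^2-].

[CO3²⁻] = 0.218 mmol/kg

α₂ = 1 / (1 + [H⁺]/K2 + [H⁺]²/(K1K2)) = 1 / (1 + 10^+0.96 + 10^-1.19)
   = 1 / (1 + 9.1201 + 0.064565) = 1/10.185 = 0.09819
[CO3²⁻] = α₂ × DIC = 0.09819 × 2.22 = 0.218 mmol/kg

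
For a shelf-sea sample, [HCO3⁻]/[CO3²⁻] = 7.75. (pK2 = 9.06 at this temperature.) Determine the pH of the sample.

pH = 8.17

From K2 = [H⁺][CO3²⁻]/[HCO3⁻]:  pH = pK2 − log₁₀([HCO3⁻]/[CO3²⁻])
log₁₀(7.75) = +0.889
pH = 9.06 − (+0.889) = 8.17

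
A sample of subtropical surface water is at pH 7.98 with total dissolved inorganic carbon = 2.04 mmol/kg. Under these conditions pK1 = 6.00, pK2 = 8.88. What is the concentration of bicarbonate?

[HCO3⁻] = 1.80 mmol/kg

α₁ = 1 / (1 + [H⁺]/K1 + K2/[H⁺]) = 1 / (1 + 10^-1.98 + 10^-0.90)
   = 1 / (1 + 0.010471 + 0.12589) = 1/1.1364 = 0.8800
[HCO3⁻] = α₁ × DIC = 0.8800 × 2.04 = 1.80 mmol/kg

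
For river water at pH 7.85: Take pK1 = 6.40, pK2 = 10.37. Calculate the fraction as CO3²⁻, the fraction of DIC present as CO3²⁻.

α₂ = 0.00291

α₂ = 1 / (1 + [H⁺]/K2 + [H⁺]²/(K1K2)) = 1 / (1 + 10^+2.52 + 10^+1.07)
   = 1 / (1 + 331.13 + 11.749) = 1/343.88 = 0.002908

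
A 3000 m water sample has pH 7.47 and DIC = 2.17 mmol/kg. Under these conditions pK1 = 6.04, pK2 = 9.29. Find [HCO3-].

α₁ = 1 / (1 + [H⁺]/K1 + K2/[H⁺]) = 1 / (1 + 10^-1.43 + 10^-1.82)
   = 1 / (1 + 0.037154 + 0.015136) = 1/1.0523 = 0.9503
[HCO3⁻] = α₁ × DIC = 0.9503 × 2.17 = 2.06 mmol/kg

[HCO3⁻] = 2.06 mmol/kg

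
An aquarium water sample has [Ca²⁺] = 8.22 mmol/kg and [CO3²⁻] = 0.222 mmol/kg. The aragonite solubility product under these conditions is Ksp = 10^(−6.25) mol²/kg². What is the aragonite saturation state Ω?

Ksp = 10^(−6.25) = 5.623×10^-7
Ω = [Ca²⁺][CO3²⁻]/Ksp = (8.22×10^-3)(0.222×10^-3) / 5.623×10^-7 = 3.25

Ω = 3.25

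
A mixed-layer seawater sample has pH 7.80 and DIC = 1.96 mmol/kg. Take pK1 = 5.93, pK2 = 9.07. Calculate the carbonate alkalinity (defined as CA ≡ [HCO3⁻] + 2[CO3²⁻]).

CA = 2.03 mmol/kg

CA = [HCO3⁻] + 2[CO3²⁻] = (α₁ + 2α₂)·DIC
At pH 7.80: [H⁺]/K1 = 10^-1.87 = 0.013490, K2/[H⁺] = 10^-1.27 = 0.053703
α₁ = 1/(1 + 0.013490 + 0.053703) = 1/1.0672 = 0.9370; α₂ = α₁·K2/[H⁺] = 0.05032
α₁ + 2α₂ = 1.0377
CA = 1.0377 × 1.96 = 2.03 mmol/kg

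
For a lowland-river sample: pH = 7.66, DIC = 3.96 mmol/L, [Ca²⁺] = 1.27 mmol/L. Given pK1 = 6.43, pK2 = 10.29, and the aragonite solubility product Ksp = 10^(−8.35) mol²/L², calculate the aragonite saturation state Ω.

α₂ = 1 / (1 + [H⁺]/K2 + [H⁺]²/(K1K2)) = 1 / (1 + 10^+2.63 + 10^+1.40)
   = 1 / (1 + 426.58 + 25.119) = 1/452.70 = 0.002209
[CO3²⁻] = α₂ × DIC = 0.002209 × 3.96 = 0.008748 mmol/L = 8.748 μmol/L
Ksp = 10^(−8.35) = 4.467×10^-9
Ω = [Ca²⁺][CO3²⁻]/Ksp = (1.27×10^-3)(8.748×10^-6) / 4.467×10^-9 = 2.49

Ω = 2.49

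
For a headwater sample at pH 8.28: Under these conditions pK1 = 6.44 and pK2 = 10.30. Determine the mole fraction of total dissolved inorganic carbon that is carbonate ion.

α₂ = 1 / (1 + [H⁺]/K2 + [H⁺]²/(K1K2)) = 1 / (1 + 10^+2.02 + 10^+0.18)
   = 1 / (1 + 104.71 + 1.5136) = 1/107.23 = 0.009326

α₂ = 0.00933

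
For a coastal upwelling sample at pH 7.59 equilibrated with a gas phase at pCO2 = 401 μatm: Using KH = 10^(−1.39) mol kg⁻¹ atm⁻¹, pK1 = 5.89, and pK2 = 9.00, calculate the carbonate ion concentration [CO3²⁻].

[CO3²⁻] = 0.0319 mmol/kg

[CO2*] = KH · pCO2 = 10^(−1.39) × 401×10^-6 = 1.634×10^-5 mol/kg
α₀ = 1/(1 + K1/[H⁺] + K1K2/[H⁺]²) = 1/(1 + 10^+1.70 + 10^+0.29) = 0.01884
DIC = [CO2*]/α₀ = 1.634×10^-5 / 0.01884 = 0.8669 mmol/kg
[CO3²⁻] = α₂·DIC; α₂ = 0.03674, so [CO3²⁻] = 0.03674 × 0.8669 = 0.0319 mmol/kg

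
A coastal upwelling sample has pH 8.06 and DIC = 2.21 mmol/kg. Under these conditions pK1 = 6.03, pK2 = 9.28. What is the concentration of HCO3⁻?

[HCO3⁻] = 2.07 mmol/kg

α₁ = 1 / (1 + [H⁺]/K1 + K2/[H⁺]) = 1 / (1 + 10^-2.03 + 10^-1.22)
   = 1 / (1 + 0.0093325 + 0.060256) = 1/1.0696 = 0.9349
[HCO3⁻] = α₁ × DIC = 0.9349 × 2.21 = 2.07 mmol/kg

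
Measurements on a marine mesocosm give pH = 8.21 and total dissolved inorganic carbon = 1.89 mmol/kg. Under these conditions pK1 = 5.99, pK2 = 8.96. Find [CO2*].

α₀ = 1 / (1 + K1/[H⁺] + K1K2/[H⁺]²) = 1 / (1 + 10^+2.22 + 10^+1.47)
   = 1 / (1 + 165.96 + 29.512) = 1/196.47 = 0.005090
[CO2*] = α₀ × DIC = 0.005090 × 1.89 = 0.00962 mmol/kg = 9.62 μmol/kg

[CO2*] = 9.62 μmol/kg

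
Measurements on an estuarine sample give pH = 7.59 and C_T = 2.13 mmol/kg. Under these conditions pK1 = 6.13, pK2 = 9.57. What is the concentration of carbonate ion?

[CO3²⁻] = 0.0213 mmol/kg

α₂ = 1 / (1 + [H⁺]/K2 + [H⁺]²/(K1K2)) = 1 / (1 + 10^+1.98 + 10^+0.52)
   = 1 / (1 + 95.499 + 3.3113) = 1/99.811 = 0.01002
[CO3²⁻] = α₂ × DIC = 0.01002 × 2.13 = 0.0213 mmol/kg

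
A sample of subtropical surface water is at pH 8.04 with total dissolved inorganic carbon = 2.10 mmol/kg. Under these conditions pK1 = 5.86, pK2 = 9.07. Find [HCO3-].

[HCO3⁻] = 1.91 mmol/kg

α₁ = 1 / (1 + [H⁺]/K1 + K2/[H⁺]) = 1 / (1 + 10^-2.18 + 10^-1.03)
   = 1 / (1 + 0.0066069 + 0.093325) = 1/1.0999 = 0.9091
[HCO3⁻] = α₁ × DIC = 0.9091 × 2.10 = 1.91 mmol/kg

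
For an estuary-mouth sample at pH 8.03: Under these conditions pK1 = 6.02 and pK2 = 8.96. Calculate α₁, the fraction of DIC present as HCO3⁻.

α₁ = 1 / (1 + [H⁺]/K1 + K2/[H⁺]) = 1 / (1 + 10^-2.01 + 10^-0.93)
   = 1 / (1 + 0.0097724 + 0.11749) = 1/1.1273 = 0.8871

α₁ = 0.887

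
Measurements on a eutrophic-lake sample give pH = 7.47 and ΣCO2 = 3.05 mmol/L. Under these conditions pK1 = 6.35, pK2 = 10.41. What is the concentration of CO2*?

α₀ = 1 / (1 + K1/[H⁺] + K1K2/[H⁺]²) = 1 / (1 + 10^+1.12 + 10^-1.82)
   = 1 / (1 + 13.183 + 0.015136) = 1/14.198 = 0.07043
[CO2*] = α₀ × DIC = 0.07043 × 3.05 = 0.215 mmol/L

[CO2*] = 0.215 mmol/L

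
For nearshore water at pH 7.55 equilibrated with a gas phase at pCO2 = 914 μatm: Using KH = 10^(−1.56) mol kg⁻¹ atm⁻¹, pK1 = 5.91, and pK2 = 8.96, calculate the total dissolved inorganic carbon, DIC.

[CO2*] = KH · pCO2 = 10^(−1.56) × 914×10^-6 = 2.517×10^-5 mol/kg
α₀ = 1/(1 + K1/[H⁺] + K1K2/[H⁺]²) = 1/(1 + 10^+1.64 + 10^+0.23) = 0.02158
DIC = [CO2*]/α₀ = 2.517×10^-5 / 0.02158 = 1.17 mmol/kg

DIC = 1.17 mmol/kg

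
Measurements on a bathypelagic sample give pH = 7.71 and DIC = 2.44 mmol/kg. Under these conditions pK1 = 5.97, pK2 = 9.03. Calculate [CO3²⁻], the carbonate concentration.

[CO3²⁻] = 0.110 mmol/kg

α₂ = 1 / (1 + [H⁺]/K2 + [H⁺]²/(K1K2)) = 1 / (1 + 10^+1.32 + 10^-0.42)
   = 1 / (1 + 20.893 + 0.38019) = 1/22.273 = 0.04490
[CO3²⁻] = α₂ × DIC = 0.04490 × 2.44 = 0.110 mmol/kg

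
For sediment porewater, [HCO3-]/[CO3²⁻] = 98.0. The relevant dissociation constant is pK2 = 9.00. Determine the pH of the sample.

From K2 = [H⁺][CO3²⁻]/[HCO3-]:  pH = pK2 − log₁₀([HCO3-]/[CO3²⁻])
log₁₀(98.0) = +1.991
pH = 9.00 − (+1.991) = 7.01

pH = 7.01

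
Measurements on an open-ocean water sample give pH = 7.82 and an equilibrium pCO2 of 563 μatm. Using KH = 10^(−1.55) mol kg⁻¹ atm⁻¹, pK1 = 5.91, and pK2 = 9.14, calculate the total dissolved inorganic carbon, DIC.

DIC = 1.37 mmol/kg

[CO2*] = KH · pCO2 = 10^(−1.55) × 563×10^-6 = 1.587×10^-5 mol/kg
α₀ = 1/(1 + K1/[H⁺] + K1K2/[H⁺]²) = 1/(1 + 10^+1.91 + 10^+0.59) = 0.01160
DIC = [CO2*]/α₀ = 1.587×10^-5 / 0.01160 = 1.37 mmol/kg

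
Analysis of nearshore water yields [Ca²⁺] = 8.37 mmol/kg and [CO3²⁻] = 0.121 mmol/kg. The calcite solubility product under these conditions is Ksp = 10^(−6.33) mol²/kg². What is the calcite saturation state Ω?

Ω = 2.17

Ksp = 10^(−6.33) = 4.677×10^-7
Ω = [Ca²⁺][CO3²⁻]/Ksp = (8.37×10^-3)(0.121×10^-3) / 4.677×10^-7 = 2.17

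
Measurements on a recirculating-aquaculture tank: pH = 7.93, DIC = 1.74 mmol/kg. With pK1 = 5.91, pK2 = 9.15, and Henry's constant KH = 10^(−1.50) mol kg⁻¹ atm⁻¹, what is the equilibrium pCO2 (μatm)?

pCO2 = 491 μatm

α₀ = 1 / (1 + K1/[H⁺] + K1K2/[H⁺]²) = 1 / (1 + 10^+2.02 + 10^+0.80)
   = 1 / (1 + 104.71 + 6.3096) = 1/112.02 = 0.008927
[CO2*] = α₀ × DIC = 0.008927 × 1.74 = 0.01553 mmol/kg = 15.53 μmol/kg
pCO2 = [CO2*]/KH = 1.553×10^-5 / 3.162×10^-2 = 491 μatm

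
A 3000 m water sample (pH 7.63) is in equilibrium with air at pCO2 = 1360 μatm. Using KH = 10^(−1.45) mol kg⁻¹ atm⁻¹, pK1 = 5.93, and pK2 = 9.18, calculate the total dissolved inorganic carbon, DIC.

DIC = 2.53 mmol/kg

[CO2*] = KH · pCO2 = 10^(−1.45) × 1360×10^-6 = 4.825×10^-5 mol/kg
α₀ = 1/(1 + K1/[H⁺] + K1K2/[H⁺]²) = 1/(1 + 10^+1.70 + 10^+0.15) = 0.01904
DIC = [CO2*]/α₀ = 4.825×10^-5 / 0.01904 = 2.53 mmol/kg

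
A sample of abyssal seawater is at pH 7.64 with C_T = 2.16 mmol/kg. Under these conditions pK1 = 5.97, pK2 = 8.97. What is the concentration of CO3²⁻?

[CO3²⁻] = 0.0946 mmol/kg

α₂ = 1 / (1 + [H⁺]/K2 + [H⁺]²/(K1K2)) = 1 / (1 + 10^+1.33 + 10^-0.34)
   = 1 / (1 + 21.380 + 0.45709) = 1/22.837 = 0.04379
[CO3²⁻] = α₂ × DIC = 0.04379 × 2.16 = 0.0946 mmol/kg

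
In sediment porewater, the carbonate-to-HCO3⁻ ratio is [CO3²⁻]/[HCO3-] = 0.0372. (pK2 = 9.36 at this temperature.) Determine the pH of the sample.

pH = 7.93

From K2 = [H⁺][CO3²⁻]/[HCO3-]:  pH = pK2 + log₁₀([CO3²⁻]/[HCO3-])
log₁₀(0.0372) = -1.429
pH = 9.36 + (-1.429) = 7.93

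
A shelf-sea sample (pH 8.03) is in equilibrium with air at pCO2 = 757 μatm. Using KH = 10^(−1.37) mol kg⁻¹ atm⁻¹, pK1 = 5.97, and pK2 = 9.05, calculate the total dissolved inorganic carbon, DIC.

[CO2*] = KH · pCO2 = 10^(−1.37) × 757×10^-6 = 3.229×10^-5 mol/kg
α₀ = 1/(1 + K1/[H⁺] + K1K2/[H⁺]²) = 1/(1 + 10^+2.06 + 10^+1.04) = 0.007888
DIC = [CO2*]/α₀ = 3.229×10^-5 / 0.007888 = 4.09 mmol/kg

DIC = 4.09 mmol/kg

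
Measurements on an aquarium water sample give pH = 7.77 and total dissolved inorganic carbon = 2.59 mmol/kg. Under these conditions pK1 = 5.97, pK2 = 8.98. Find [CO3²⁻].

α₂ = 1 / (1 + [H⁺]/K2 + [H⁺]²/(K1K2)) = 1 / (1 + 10^+1.21 + 10^-0.59)
   = 1 / (1 + 16.218 + 0.25704) = 1/17.475 = 0.05722
[CO3²⁻] = α₂ × DIC = 0.05722 × 2.59 = 0.148 mmol/kg

[CO3²⁻] = 0.148 mmol/kg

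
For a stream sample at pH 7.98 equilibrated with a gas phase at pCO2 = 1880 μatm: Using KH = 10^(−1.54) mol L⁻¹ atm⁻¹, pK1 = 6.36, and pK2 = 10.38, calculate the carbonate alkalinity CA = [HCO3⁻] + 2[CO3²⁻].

CA = 2.28 mmol/L

[CO2*] = KH · pCO2 = 10^(−1.54) × 1880×10^-6 = 5.422×10^-5 mol/L
α₀ = 1/(1 + K1/[H⁺] + K1K2/[H⁺]²) = 1/(1 + 10^+1.62 + 10^-0.78) = 0.02334
DIC = [CO2*]/α₀ = 5.422×10^-5 / 0.02334 = 2.323 mmol/L
CA = (α₁ + 2α₂)·DIC = (0.9728 + 2×0.003873) × 2.323 = 2.28 mmol/L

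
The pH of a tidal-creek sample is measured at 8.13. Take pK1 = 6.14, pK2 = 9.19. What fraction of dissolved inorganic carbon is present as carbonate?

α₂ = 1 / (1 + [H⁺]/K2 + [H⁺]²/(K1K2)) = 1 / (1 + 10^+1.06 + 10^-0.93)
   = 1 / (1 + 11.482 + 0.11749) = 1/12.599 = 0.07937

α₂ = 0.0794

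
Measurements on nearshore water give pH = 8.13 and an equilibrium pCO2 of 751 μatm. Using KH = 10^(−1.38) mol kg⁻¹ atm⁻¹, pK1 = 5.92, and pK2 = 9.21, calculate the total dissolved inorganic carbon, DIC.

DIC = 5.53 mmol/kg

[CO2*] = KH · pCO2 = 10^(−1.38) × 751×10^-6 = 3.131×10^-5 mol/kg
α₀ = 1/(1 + K1/[H⁺] + K1K2/[H⁺]²) = 1/(1 + 10^+2.21 + 10^+1.13) = 0.005660
DIC = [CO2*]/α₀ = 3.131×10^-5 / 0.005660 = 5.53 mmol/kg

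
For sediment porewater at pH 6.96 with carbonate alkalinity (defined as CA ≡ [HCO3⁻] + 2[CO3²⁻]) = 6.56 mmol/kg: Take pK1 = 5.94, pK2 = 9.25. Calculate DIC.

CA = [HCO3⁻] + 2[CO3²⁻] = (α₁ + 2α₂)·DIC
At pH 6.96: [H⁺]/K1 = 10^-1.02 = 0.095499, K2/[H⁺] = 10^-2.29 = 0.0051286
α₁ = 1/(1 + 0.095499 + 0.0051286) = 1/1.1006 = 0.9086; α₂ = α₁·K2/[H⁺] = 0.004660
α₁ + 2α₂ = 0.9179
DIC = CA / (α₁ + 2α₂) = 6.56 / 0.9179 = 7.15 mmol/kg

DIC = 7.15 mmol/kg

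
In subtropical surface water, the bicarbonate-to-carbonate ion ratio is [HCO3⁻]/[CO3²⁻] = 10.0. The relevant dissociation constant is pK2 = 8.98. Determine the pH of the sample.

From K2 = [H⁺][CO3²⁻]/[HCO3⁻]:  pH = pK2 − log₁₀([HCO3⁻]/[CO3²⁻])
log₁₀(10.0) = +1.000
pH = 8.98 − (+1.000) = 7.98

pH = 7.98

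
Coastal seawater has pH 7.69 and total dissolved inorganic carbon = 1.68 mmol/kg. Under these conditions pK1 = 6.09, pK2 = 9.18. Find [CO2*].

α₀ = 1 / (1 + K1/[H⁺] + K1K2/[H⁺]²) = 1 / (1 + 10^+1.60 + 10^+0.11)
   = 1 / (1 + 39.811 + 1.2882) = 1/42.099 = 0.02375
[CO2*] = α₀ × DIC = 0.02375 × 1.68 = 0.0399 mmol/kg

[CO2*] = 0.0399 mmol/kg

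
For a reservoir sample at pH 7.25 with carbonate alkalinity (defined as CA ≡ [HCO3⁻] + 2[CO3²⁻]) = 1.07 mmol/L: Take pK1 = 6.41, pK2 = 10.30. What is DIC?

DIC = 1.22 mmol/L

CA = [HCO3⁻] + 2[CO3²⁻] = (α₁ + 2α₂)·DIC
At pH 7.25: [H⁺]/K1 = 10^-0.84 = 0.14454, K2/[H⁺] = 10^-3.05 = 0.00089125
α₁ = 1/(1 + 0.14454 + 0.00089125) = 1/1.1454 = 0.8730; α₂ = α₁·K2/[H⁺] = 0.0007781
α₁ + 2α₂ = 0.8746
DIC = CA / (α₁ + 2α₂) = 1.07 / 0.8746 = 1.22 mmol/L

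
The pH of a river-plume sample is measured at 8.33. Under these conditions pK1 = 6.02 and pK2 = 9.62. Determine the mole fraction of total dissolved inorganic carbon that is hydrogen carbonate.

α₁ = 1 / (1 + [H⁺]/K1 + K2/[H⁺]) = 1 / (1 + 10^-2.31 + 10^-1.29)
   = 1 / (1 + 0.0048978 + 0.051286) = 1/1.0562 = 0.9468

α₁ = 0.947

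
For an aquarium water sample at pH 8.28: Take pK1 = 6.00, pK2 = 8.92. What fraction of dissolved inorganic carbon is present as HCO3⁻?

α₁ = 1 / (1 + [H⁺]/K1 + K2/[H⁺]) = 1 / (1 + 10^-2.28 + 10^-0.64)
   = 1 / (1 + 0.0052481 + 0.22909) = 1/1.2343 = 0.8102

α₁ = 0.810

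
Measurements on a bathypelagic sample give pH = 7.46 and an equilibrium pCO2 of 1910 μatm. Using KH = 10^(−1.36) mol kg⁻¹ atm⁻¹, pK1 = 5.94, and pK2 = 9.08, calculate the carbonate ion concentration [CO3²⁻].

[CO2*] = KH · pCO2 = 10^(−1.36) × 1910×10^-6 = 8.337×10^-5 mol/kg
α₀ = 1/(1 + K1/[H⁺] + K1K2/[H⁺]²) = 1/(1 + 10^+1.52 + 10^-0.10) = 0.02865
DIC = [CO2*]/α₀ = 8.337×10^-5 / 0.02865 = 2.910 mmol/kg
[CO3²⁻] = α₂·DIC; α₂ = 0.02276, so [CO3²⁻] = 0.02276 × 2.910 = 0.0662 mmol/kg

[CO3²⁻] = 0.0662 mmol/kg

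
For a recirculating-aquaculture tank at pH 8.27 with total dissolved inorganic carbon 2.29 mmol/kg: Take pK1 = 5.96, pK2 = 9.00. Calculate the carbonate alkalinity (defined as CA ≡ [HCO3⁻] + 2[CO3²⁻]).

CA = [HCO3⁻] + 2[CO3²⁻] = (α₁ + 2α₂)·DIC
At pH 8.27: [H⁺]/K1 = 10^-2.31 = 0.0048978, K2/[H⁺] = 10^-0.73 = 0.18621
α₁ = 1/(1 + 0.0048978 + 0.18621) = 1/1.1911 = 0.8396; α₂ = α₁·K2/[H⁺] = 0.1563
α₁ + 2α₂ = 1.1522
CA = 1.1522 × 2.29 = 2.64 mmol/kg

CA = 2.64 mmol/kg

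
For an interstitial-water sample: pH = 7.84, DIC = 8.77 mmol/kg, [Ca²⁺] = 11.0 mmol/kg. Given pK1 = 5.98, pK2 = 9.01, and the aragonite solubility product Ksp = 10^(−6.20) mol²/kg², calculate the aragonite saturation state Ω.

α₂ = 1 / (1 + [H⁺]/K2 + [H⁺]²/(K1K2)) = 1 / (1 + 10^+1.17 + 10^-0.69)
   = 1 / (1 + 14.791 + 0.20417) = 1/15.995 = 0.06252
[CO3²⁻] = α₂ × DIC = 0.06252 × 8.77 = 0.5483 mmol/kg
Ksp = 10^(−6.20) = 6.310×10^-7
Ω = [Ca²⁺][CO3²⁻]/Ksp = (11.0×10^-3)(5.483×10^-4) / 6.310×10^-7 = 9.56

Ω = 9.56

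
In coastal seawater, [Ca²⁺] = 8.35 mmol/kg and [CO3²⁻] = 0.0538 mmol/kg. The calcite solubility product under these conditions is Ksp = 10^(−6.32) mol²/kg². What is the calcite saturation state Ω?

Ksp = 10^(−6.32) = 4.786×10^-7
Ω = [Ca²⁺][CO3²⁻]/Ksp = (8.35×10^-3)(0.0538×10^-3) / 4.786×10^-7 = 0.939

Ω = 0.939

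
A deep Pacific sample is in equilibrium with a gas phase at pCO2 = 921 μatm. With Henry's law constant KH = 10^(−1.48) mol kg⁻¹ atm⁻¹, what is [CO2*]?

KH = 10^(−1.48) = 3.311×10^-2 mol kg⁻¹ atm⁻¹
[CO2*] = KH · pCO2 = 3.311×10^-2 × 921×10^-6 atm = 3.05×10^-5 mol/kg

[CO2*] = 30.5 μmol/kg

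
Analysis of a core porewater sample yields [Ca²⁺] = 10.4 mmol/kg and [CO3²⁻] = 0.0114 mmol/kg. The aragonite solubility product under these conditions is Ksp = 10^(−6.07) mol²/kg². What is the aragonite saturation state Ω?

Ω = 0.139

Ksp = 10^(−6.07) = 8.511×10^-7
Ω = [Ca²⁺][CO3²⁻]/Ksp = (10.4×10^-3)(0.0114×10^-3) / 8.511×10^-7 = 0.139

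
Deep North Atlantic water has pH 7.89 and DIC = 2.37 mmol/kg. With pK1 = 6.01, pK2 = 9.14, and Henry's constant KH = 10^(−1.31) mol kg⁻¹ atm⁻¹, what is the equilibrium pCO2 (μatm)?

pCO2 = 596 μatm

α₀ = 1 / (1 + K1/[H⁺] + K1K2/[H⁺]²) = 1 / (1 + 10^+1.88 + 10^+0.63)
   = 1 / (1 + 75.858 + 4.2658) = 1/81.124 = 0.01233
[CO2*] = α₀ × DIC = 0.01233 × 2.37 = 0.02921 mmol/kg
pCO2 = [CO2*]/KH = 2.921×10^-5 / 4.898×10^-2 = 596 μatm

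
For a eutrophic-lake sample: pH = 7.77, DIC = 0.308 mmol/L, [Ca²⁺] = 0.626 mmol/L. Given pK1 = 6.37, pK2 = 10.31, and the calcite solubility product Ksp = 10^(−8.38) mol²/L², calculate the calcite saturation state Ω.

Ω = 0.128

α₂ = 1 / (1 + [H⁺]/K2 + [H⁺]²/(K1K2)) = 1 / (1 + 10^+2.54 + 10^+1.14)
   = 1 / (1 + 346.74 + 13.804) = 1/361.54 = 0.002766
[CO3²⁻] = α₂ × DIC = 0.002766 × 0.308 = 0.0008519 mmol/L = 0.8519 μmol/L
Ksp = 10^(−8.38) = 4.169×10^-9
Ω = [Ca²⁺][CO3²⁻]/Ksp = (0.626×10^-3)(8.519×10^-7) / 4.169×10^-9 = 0.128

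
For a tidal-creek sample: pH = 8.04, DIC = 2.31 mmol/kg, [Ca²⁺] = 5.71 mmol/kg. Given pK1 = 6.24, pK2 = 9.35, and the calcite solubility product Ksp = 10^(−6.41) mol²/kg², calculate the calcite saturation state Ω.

α₂ = 1 / (1 + [H⁺]/K2 + [H⁺]²/(K1K2)) = 1 / (1 + 10^+1.31 + 10^-0.49)
   = 1 / (1 + 20.417 + 0.32359) = 1/21.741 = 0.04600
[CO3²⁻] = α₂ × DIC = 0.04600 × 2.31 = 0.1063 mmol/kg
Ksp = 10^(−6.41) = 3.890×10^-7
Ω = [Ca²⁺][CO3²⁻]/Ksp = (5.71×10^-3)(1.063×10^-4) / 3.890×10^-7 = 1.56

Ω = 1.56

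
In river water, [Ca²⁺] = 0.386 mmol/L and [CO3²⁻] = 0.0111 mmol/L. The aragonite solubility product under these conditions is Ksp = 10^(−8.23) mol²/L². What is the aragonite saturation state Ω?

Ksp = 10^(−8.23) = 5.888×10^-9
Ω = [Ca²⁺][CO3²⁻]/Ksp = (0.386×10^-3)(0.0111×10^-3) / 5.888×10^-9 = 0.728

Ω = 0.728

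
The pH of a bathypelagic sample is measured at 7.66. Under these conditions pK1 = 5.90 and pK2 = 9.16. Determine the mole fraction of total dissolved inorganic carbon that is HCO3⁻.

α₁ = 0.953

α₁ = 1 / (1 + [H⁺]/K1 + K2/[H⁺]) = 1 / (1 + 10^-1.76 + 10^-1.50)
   = 1 / (1 + 0.017378 + 0.031623) = 1/1.0490 = 0.9533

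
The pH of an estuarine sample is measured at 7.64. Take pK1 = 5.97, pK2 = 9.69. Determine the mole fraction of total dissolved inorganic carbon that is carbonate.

α₂ = 0.00865

α₂ = 1 / (1 + [H⁺]/K2 + [H⁺]²/(K1K2)) = 1 / (1 + 10^+2.05 + 10^+0.38)
   = 1 / (1 + 112.20 + 2.3988) = 1/115.60 = 0.008650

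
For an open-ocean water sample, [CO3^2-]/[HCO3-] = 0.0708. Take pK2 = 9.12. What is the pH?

From K2 = [H⁺][CO3^2-]/[HCO3-]:  pH = pK2 + log₁₀([CO3^2-]/[HCO3-])
log₁₀(0.0708) = -1.150
pH = 9.12 + (-1.150) = 7.97

pH = 7.97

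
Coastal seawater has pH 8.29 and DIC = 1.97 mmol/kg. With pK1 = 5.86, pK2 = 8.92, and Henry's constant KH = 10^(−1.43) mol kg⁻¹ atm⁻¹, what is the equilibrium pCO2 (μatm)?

α₀ = 1 / (1 + K1/[H⁺] + K1K2/[H⁺]²) = 1 / (1 + 10^+2.43 + 10^+1.80)
   = 1 / (1 + 269.15 + 63.096) = 1/333.25 = 0.003001
[CO2*] = α₀ × DIC = 0.003001 × 1.97 = 0.005911 mmol/kg = 5.911 μmol/kg
pCO2 = [CO2*]/KH = 5.911×10^-6 / 3.715×10^-2 = 159 μatm

pCO2 = 159 μatm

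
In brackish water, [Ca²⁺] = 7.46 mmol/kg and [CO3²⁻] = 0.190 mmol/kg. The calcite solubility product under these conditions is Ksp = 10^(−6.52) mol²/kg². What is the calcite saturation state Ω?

Ω = 4.69

Ksp = 10^(−6.52) = 3.020×10^-7
Ω = [Ca²⁺][CO3²⁻]/Ksp = (7.46×10^-3)(0.190×10^-3) / 3.020×10^-7 = 4.69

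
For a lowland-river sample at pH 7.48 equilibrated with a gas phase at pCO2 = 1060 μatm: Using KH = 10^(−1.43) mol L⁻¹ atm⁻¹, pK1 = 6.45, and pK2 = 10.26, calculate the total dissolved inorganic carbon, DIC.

DIC = 0.462 mmol/L

[CO2*] = KH · pCO2 = 10^(−1.43) × 1060×10^-6 = 3.938×10^-5 mol/L
α₀ = 1/(1 + K1/[H⁺] + K1K2/[H⁺]²) = 1/(1 + 10^+1.03 + 10^-1.75) = 0.08523
DIC = [CO2*]/α₀ = 3.938×10^-5 / 0.08523 = 0.462 mmol/L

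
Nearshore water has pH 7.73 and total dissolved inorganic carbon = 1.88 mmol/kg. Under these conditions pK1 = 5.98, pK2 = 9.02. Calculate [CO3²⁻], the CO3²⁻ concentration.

α₂ = 1 / (1 + [H⁺]/K2 + [H⁺]²/(K1K2)) = 1 / (1 + 10^+1.29 + 10^-0.46)
   = 1 / (1 + 19.498 + 0.34674) = 1/20.845 = 0.04797
[CO3²⁻] = α₂ × DIC = 0.04797 × 1.88 = 0.0902 mmol/kg

[CO3²⁻] = 0.0902 mmol/kg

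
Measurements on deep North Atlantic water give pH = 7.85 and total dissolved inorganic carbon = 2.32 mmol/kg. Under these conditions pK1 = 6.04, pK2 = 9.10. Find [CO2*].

[CO2*] = 0.0335 mmol/kg

α₀ = 1 / (1 + K1/[H⁺] + K1K2/[H⁺]²) = 1 / (1 + 10^+1.81 + 10^+0.56)
   = 1 / (1 + 64.565 + 3.6308) = 1/69.196 = 0.01445
[CO2*] = α₀ × DIC = 0.01445 × 2.32 = 0.0335 mmol/kg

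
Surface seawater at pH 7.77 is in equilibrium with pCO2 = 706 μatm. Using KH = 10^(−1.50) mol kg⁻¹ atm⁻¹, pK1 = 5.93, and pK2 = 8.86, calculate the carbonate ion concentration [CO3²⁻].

[CO3²⁻] = 0.126 mmol/kg

[CO2*] = KH · pCO2 = 10^(−1.50) × 706×10^-6 = 2.233×10^-5 mol/kg
α₀ = 1/(1 + K1/[H⁺] + K1K2/[H⁺]²) = 1/(1 + 10^+1.84 + 10^+0.75) = 0.01319
DIC = [CO2*]/α₀ = 2.233×10^-5 / 0.01319 = 1.692 mmol/kg
[CO3²⁻] = α₂·DIC; α₂ = 0.07418, so [CO3²⁻] = 0.07418 × 1.692 = 0.126 mmol/kg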